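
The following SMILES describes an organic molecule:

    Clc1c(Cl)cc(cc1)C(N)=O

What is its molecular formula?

C7H5Cl2NO

Walk through each heavy atom and fill implicit hydrogens from standard valence (C 4, N 3, O 2, S 2, halogen 1); for lowercase aromatic atoms, an aromatic c carries 1 H when it has two neighbours and 0 H with three, and aromatic n carries 0 H:
  atom 1: Cl (halogen, monovalent) → 0 H
  atom 2: aromatic c, 3 neighbours → 0 H
  atom 3: aromatic c, 3 neighbours → 0 H
  atom 4: Cl (halogen, monovalent) → 0 H
  atom 5: aromatic c, 2 neighbours → 1 H
  atom 6: aromatic c, 3 neighbours → 0 H
  atom 7: aromatic c, 2 neighbours → 1 H
  atom 8: aromatic c, 2 neighbours → 1 H
  atom 9: C, bond orders sum to 4 (valence 4) → 0 H
  atom 10: N, bond orders sum to 1 (valence 3) → 2 H
  atom 11: O, bond orders sum to 2 (valence 2) → 0 H
Totals → C:7, H:5, Cl:2, N:1, O:1.
In Hill order: C7H5Cl2NO.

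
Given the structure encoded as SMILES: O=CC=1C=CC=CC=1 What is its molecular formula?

Walk through each heavy atom and fill implicit hydrogens from standard valence (C 4, N 3, O 2, S 2, halogen 1):
  atom 1: O, bond orders sum to 2 (valence 2) → 0 H
  atom 2: C, bond orders sum to 3 (valence 4) → 1 H
  atom 3: C, bond orders sum to 4 (valence 4) → 0 H
  atom 4: C, bond orders sum to 3 (valence 4) → 1 H
  atom 5: C, bond orders sum to 3 (valence 4) → 1 H
  atom 6: C, bond orders sum to 3 (valence 4) → 1 H
  atom 7: C, bond orders sum to 3 (valence 4) → 1 H
  atom 8: C, bond orders sum to 3 (valence 4) → 1 H
Totals → C:7, H:6, O:1.

C7H6O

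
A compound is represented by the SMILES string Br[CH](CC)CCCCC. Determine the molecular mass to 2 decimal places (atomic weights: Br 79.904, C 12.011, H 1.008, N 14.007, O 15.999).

First, the molecular formula is C8H17Br (counting implicit H from valence).
  Br: 1 × 79.904 = 79.904
  C: 8 × 12.011 = 96.088
  H: 17 × 1.008 = 17.136
Sum: 1×79.904 + 8×12.011 + 17×1.008 = 193.128 → 193.13 g/mol.

193.13 g/mol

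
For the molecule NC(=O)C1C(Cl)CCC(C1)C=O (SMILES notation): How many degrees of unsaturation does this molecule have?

Degree of unsaturation = (number of rings) + (number of π bonds).
Ring closures in the SMILES: 1.
π bonds: 2 double bonds (each 1 DoU) → 2 DoU from unsaturation.
Total DoU = 1 + 2 = 3.

3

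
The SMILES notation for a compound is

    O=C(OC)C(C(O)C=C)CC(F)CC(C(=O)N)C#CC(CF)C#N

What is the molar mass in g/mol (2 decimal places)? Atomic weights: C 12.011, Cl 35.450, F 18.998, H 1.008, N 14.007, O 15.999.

342.34 g/mol

First, the molecular formula is C16H20F2N2O4 (counting implicit H from valence).
  C: 16 × 12.011 = 192.176
  F: 2 × 18.998 = 37.996
  H: 20 × 1.008 = 20.160
  N: 2 × 14.007 = 28.014
  O: 4 × 15.999 = 63.996
Sum: 16×12.011 + 2×18.998 + 20×1.008 + 2×14.007 + 4×15.999 = 342.342 → 342.34 g/mol.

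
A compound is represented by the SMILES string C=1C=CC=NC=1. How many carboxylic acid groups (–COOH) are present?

Scan the SMILES for the carboxylic acid motif — none present.

0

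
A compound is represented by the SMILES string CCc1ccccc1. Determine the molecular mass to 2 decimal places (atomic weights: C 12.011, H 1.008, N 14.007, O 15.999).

First, the molecular formula is C8H10 (counting implicit H from valence).
  C: 8 × 12.011 = 96.088
  H: 10 × 1.008 = 10.080
Sum: 8×12.011 + 10×1.008 = 106.168 → 106.17 g/mol.

106.17 g/mol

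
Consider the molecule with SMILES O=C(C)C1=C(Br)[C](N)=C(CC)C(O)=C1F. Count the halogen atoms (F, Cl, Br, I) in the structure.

Halogen atoms appear at heavy-atom positions 6, 15 (1×Br, 1×F).
Other groups present: 1 hydroxyl, 1 ketone, 1 primary amine.
Halogen count: 2.

2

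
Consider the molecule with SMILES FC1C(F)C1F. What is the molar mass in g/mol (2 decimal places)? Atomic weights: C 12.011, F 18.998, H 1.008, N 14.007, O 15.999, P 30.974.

96.05 g/mol

First, the molecular formula is C3H3F3 (counting implicit H from valence).
  C: 3 × 12.011 = 36.033
  F: 3 × 18.998 = 56.994
  H: 3 × 1.008 = 3.024
Sum: 3×12.011 + 3×18.998 + 3×1.008 = 96.051 → 96.05 g/mol.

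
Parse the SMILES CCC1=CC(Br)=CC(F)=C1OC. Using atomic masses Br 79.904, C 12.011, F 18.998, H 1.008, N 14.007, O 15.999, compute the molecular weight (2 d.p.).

First, the molecular formula is C9H10BrFO (counting implicit H from valence).
  Br: 1 × 79.904 = 79.904
  C: 9 × 12.011 = 108.099
  F: 1 × 18.998 = 18.998
  H: 10 × 1.008 = 10.080
  O: 1 × 15.999 = 15.999
Sum: 1×79.904 + 9×12.011 + 1×18.998 + 10×1.008 + 1×15.999 = 233.080 → 233.08 g/mol.

233.08 g/mol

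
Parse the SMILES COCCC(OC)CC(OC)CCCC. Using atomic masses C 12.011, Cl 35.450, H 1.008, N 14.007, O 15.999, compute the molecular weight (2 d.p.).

218.34 g/mol

First, the molecular formula is C12H26O3 (counting implicit H from valence).
  C: 12 × 12.011 = 144.132
  H: 26 × 1.008 = 26.208
  O: 3 × 15.999 = 47.997
Sum: 12×12.011 + 26×1.008 + 3×15.999 = 218.337 → 218.34 g/mol.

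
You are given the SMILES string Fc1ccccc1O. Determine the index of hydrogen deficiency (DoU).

Molecular formula: C6H5FO.
DoU = (2C + 2 + N − H − X) / 2, where X is the halogen count and O/S are ignored.
    = (2·6 + 2 + 0 − 5 − 1) / 2 = 8 / 2 = 4.

4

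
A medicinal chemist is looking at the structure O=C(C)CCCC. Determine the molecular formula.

Walk through each heavy atom and fill implicit hydrogens from standard valence (C 4, N 3, O 2, S 2, halogen 1):
  atom 1: O, bond orders sum to 2 (valence 2) → 0 H
  atom 2: C, bond orders sum to 4 (valence 4) → 0 H
  atom 3: C, bond orders sum to 1 (valence 4) → 3 H
  atom 4: C, bond orders sum to 2 (valence 4) → 2 H
  atom 5: C, bond orders sum to 2 (valence 4) → 2 H
  atom 6: C, bond orders sum to 2 (valence 4) → 2 H
  atom 7: C, bond orders sum to 1 (valence 4) → 3 H
Totals → C:6, H:12, O:1.
In Hill order: C6H12O.

C6H12O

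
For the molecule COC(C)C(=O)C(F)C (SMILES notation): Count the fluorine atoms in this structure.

1

Scan the SMILES for F atoms (remember two-letter symbols like Cl and Br are single atoms).
Fluorine count: 1.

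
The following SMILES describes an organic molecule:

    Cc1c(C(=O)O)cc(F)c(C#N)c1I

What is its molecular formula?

C9H5FINO2

Walk through each heavy atom and fill implicit hydrogens from standard valence (C 4, N 3, O 2, S 2, halogen 1); for lowercase aromatic atoms, an aromatic c carries 1 H when it has two neighbours and 0 H with three, and aromatic n carries 0 H:
  atom 1: C, bond orders sum to 1 (valence 4) → 3 H
  atom 2: aromatic c, 3 neighbours → 0 H
  atom 3: aromatic c, 3 neighbours → 0 H
  atom 4: C, bond orders sum to 4 (valence 4) → 0 H
  atom 5: O, bond orders sum to 2 (valence 2) → 0 H
  atom 6: O, bond orders sum to 1 (valence 2) → 1 H
  atom 7: aromatic c, 2 neighbours → 1 H
  atom 8: aromatic c, 3 neighbours → 0 H
  atom 9: F (halogen, monovalent) → 0 H
  atom 10: aromatic c, 3 neighbours → 0 H
  atom 11: C, bond orders sum to 4 (valence 4) → 0 H
  atom 12: N, bond orders sum to 3 (valence 3) → 0 H
  atom 13: aromatic c, 3 neighbours → 0 H
  atom 14: I (halogen, monovalent) → 0 H
Totals → C:9, H:5, F:1, I:1, N:1, O:2.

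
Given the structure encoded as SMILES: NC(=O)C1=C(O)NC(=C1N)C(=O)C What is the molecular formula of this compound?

C7H9N3O3

Walk through each heavy atom and fill implicit hydrogens from standard valence (C 4, N 3, O 2, S 2, halogen 1):
  atom 1: N, bond orders sum to 1 (valence 3) → 2 H
  atom 2: C, bond orders sum to 4 (valence 4) → 0 H
  atom 3: O, bond orders sum to 2 (valence 2) → 0 H
  atom 4: C, bond orders sum to 4 (valence 4) → 0 H
  atom 5: C, bond orders sum to 4 (valence 4) → 0 H
  atom 6: O, bond orders sum to 1 (valence 2) → 1 H
  atom 7: N, bond orders sum to 2 (valence 3) → 1 H
  atom 8: C, bond orders sum to 4 (valence 4) → 0 H
  atom 9: C, bond orders sum to 4 (valence 4) → 0 H
  atom 10: N, bond orders sum to 1 (valence 3) → 2 H
  atom 11: C, bond orders sum to 4 (valence 4) → 0 H
  atom 12: O, bond orders sum to 2 (valence 2) → 0 H
  atom 13: C, bond orders sum to 1 (valence 4) → 3 H
Totals → C:7, H:9, N:3, O:3.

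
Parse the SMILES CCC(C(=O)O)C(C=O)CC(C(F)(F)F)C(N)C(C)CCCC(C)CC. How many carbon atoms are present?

19

Count every carbon token in the SMILES (each C, including those in ring-closure positions and inside branches).
Carbon count: 19.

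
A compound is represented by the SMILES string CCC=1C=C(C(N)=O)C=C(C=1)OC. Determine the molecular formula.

Walk through each heavy atom and fill implicit hydrogens from standard valence (C 4, N 3, O 2, S 2, halogen 1):
  atom 1: C, bond orders sum to 1 (valence 4) → 3 H
  atom 2: C, bond orders sum to 2 (valence 4) → 2 H
  atom 3: C, bond orders sum to 4 (valence 4) → 0 H
  atom 4: C, bond orders sum to 3 (valence 4) → 1 H
  atom 5: C, bond orders sum to 4 (valence 4) → 0 H
  atom 6: C, bond orders sum to 4 (valence 4) → 0 H
  atom 7: N, bond orders sum to 1 (valence 3) → 2 H
  atom 8: O, bond orders sum to 2 (valence 2) → 0 H
  atom 9: C, bond orders sum to 3 (valence 4) → 1 H
  atom 10: C, bond orders sum to 4 (valence 4) → 0 H
  atom 11: C, bond orders sum to 3 (valence 4) → 1 H
  atom 12: O, bond orders sum to 2 (valence 2) → 0 H
  atom 13: C, bond orders sum to 1 (valence 4) → 3 H
Totals → C:10, H:13, N:1, O:2.

C10H13NO2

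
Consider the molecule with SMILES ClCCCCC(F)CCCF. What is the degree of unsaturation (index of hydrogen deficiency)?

0

Degree of unsaturation = (number of rings) + (number of π bonds).
Ring closures in the SMILES: 0.
π bonds: none → 0 DoU from unsaturation.
Total DoU = 0 + 0 = 0.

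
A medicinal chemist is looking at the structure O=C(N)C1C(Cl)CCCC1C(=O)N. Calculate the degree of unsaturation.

Molecular formula: C8H13ClN2O2.
DoU = (2C + 2 + N − H − X) / 2, where X is the halogen count and O/S are ignored.
    = (2·8 + 2 + 2 − 13 − 1) / 2 = 6 / 2 = 3.

3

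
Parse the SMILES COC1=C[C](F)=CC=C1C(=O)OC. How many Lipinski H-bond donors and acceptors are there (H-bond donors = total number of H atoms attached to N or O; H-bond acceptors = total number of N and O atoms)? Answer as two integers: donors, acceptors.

Donors: find every N or O and count the H atoms it carries.
  atom 2 (O): bond orders sum to 2 → 0 H
  atom 11 (O): bond orders sum to 2 → 0 H
  atom 12 (O): bond orders sum to 2 → 0 H
Lipinski HBD = 0.
Acceptors: N atoms = 0, O atoms = 3 → HBA = 3.

0, 3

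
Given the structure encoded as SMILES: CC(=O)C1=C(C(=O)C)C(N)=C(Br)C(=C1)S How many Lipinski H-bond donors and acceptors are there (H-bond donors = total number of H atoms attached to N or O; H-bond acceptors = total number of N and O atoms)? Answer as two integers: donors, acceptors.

2, 3

Donors: find every N or O and count the H atoms it carries.
  atom 3 (O): bond orders sum to 2 → 0 H
  atom 7 (O): bond orders sum to 2 → 0 H
  atom 10 (N): bond orders sum to 1 → 2 H
Lipinski HBD = 2.
Acceptors: N atoms = 1, O atoms = 2 → HBA = 3.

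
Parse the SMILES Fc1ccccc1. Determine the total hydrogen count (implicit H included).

Walk through each heavy atom and fill implicit hydrogens from standard valence (C 4, N 3, O 2, S 2, halogen 1); for lowercase aromatic atoms, an aromatic c carries 1 H when it has two neighbours and 0 H with three, and aromatic n carries 0 H:
  atom 1: F (halogen, monovalent) → 0 H
  atom 2: aromatic c, 3 neighbours → 0 H
  atom 3: aromatic c, 2 neighbours → 1 H
  atom 4: aromatic c, 2 neighbours → 1 H
  atom 5: aromatic c, 2 neighbours → 1 H
  atom 6: aromatic c, 2 neighbours → 1 H
  atom 7: aromatic c, 2 neighbours → 1 H
Total hydrogens: 5.

5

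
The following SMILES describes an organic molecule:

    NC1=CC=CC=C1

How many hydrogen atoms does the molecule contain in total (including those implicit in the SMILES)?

7

Walk through each heavy atom and fill implicit hydrogens from standard valence (C 4, N 3, O 2, S 2, halogen 1):
  atom 1: N, bond orders sum to 1 (valence 3) → 2 H
  atom 2: C, bond orders sum to 4 (valence 4) → 0 H
  atom 3: C, bond orders sum to 3 (valence 4) → 1 H
  atom 4: C, bond orders sum to 3 (valence 4) → 1 H
  atom 5: C, bond orders sum to 3 (valence 4) → 1 H
  atom 6: C, bond orders sum to 3 (valence 4) → 1 H
  atom 7: C, bond orders sum to 3 (valence 4) → 1 H
Total hydrogens: 7.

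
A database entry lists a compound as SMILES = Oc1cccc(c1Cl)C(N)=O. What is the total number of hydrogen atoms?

Walk through each heavy atom and fill implicit hydrogens from standard valence (C 4, N 3, O 2, S 2, halogen 1); for lowercase aromatic atoms, an aromatic c carries 1 H when it has two neighbours and 0 H with three, and aromatic n carries 0 H:
  atom 1: O, bond orders sum to 1 (valence 2) → 1 H
  atom 2: aromatic c, 3 neighbours → 0 H
  atom 3: aromatic c, 2 neighbours → 1 H
  atom 4: aromatic c, 2 neighbours → 1 H
  atom 5: aromatic c, 2 neighbours → 1 H
  atom 6: aromatic c, 3 neighbours → 0 H
  atom 7: aromatic c, 3 neighbours → 0 H
  atom 8: Cl (halogen, monovalent) → 0 H
  atom 9: C, bond orders sum to 4 (valence 4) → 0 H
  atom 10: N, bond orders sum to 1 (valence 3) → 2 H
  atom 11: O, bond orders sum to 2 (valence 2) → 0 H
Total hydrogens: 6.

6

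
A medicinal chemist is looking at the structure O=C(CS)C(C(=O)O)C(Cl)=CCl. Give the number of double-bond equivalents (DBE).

Molecular formula: C6H6Cl2O3S.
DoU = (2C + 2 + N − H − X) / 2, where X is the halogen count and O/S are ignored.
    = (2·6 + 2 + 0 − 6 − 2) / 2 = 6 / 2 = 3.

3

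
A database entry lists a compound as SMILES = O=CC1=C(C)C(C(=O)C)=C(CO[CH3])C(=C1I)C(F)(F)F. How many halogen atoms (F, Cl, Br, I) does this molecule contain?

4

Halogen atoms appear at heavy-atom positions 16, 18, 19, 20 (3×F, 1×I).
Other groups present: 1 aldehyde, 1 ether, 1 ketone.
Halogen count: 4.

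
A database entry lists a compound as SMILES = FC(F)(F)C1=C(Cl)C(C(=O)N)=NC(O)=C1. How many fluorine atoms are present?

Scan the SMILES for F atoms (remember two-letter symbols like Cl and Br are single atoms).
Fluorine count: 3.

3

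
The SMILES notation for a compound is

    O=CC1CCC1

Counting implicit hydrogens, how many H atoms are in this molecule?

Walk through each heavy atom and fill implicit hydrogens from standard valence (C 4, N 3, O 2, S 2, halogen 1):
  atom 1: O, bond orders sum to 2 (valence 2) → 0 H
  atom 2: C, bond orders sum to 3 (valence 4) → 1 H
  atom 3: C, bond orders sum to 3 (valence 4) → 1 H
  atom 4: C, bond orders sum to 2 (valence 4) → 2 H
  atom 5: C, bond orders sum to 2 (valence 4) → 2 H
  atom 6: C, bond orders sum to 2 (valence 4) → 2 H
Total hydrogens: 8.

8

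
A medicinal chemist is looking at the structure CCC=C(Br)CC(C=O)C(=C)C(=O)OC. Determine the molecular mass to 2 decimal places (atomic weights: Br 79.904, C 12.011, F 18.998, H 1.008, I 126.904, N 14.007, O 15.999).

275.14 g/mol

First, the molecular formula is C11H15BrO3 (counting implicit H from valence).
  Br: 1 × 79.904 = 79.904
  C: 11 × 12.011 = 132.121
  H: 15 × 1.008 = 15.120
  O: 3 × 15.999 = 47.997
Sum: 1×79.904 + 11×12.011 + 15×1.008 + 3×15.999 = 275.142 → 275.14 g/mol.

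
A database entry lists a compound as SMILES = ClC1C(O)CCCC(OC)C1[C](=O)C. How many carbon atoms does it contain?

Count every carbon token in the SMILES (each C, including those in ring-closure positions and inside branches).
Carbon count: 10.

10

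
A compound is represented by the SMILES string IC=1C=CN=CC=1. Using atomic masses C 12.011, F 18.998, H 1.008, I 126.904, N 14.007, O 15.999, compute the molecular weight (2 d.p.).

205.00 g/mol

First, the molecular formula is C5H4IN (counting implicit H from valence).
  C: 5 × 12.011 = 60.055
  H: 4 × 1.008 = 4.032
  I: 1 × 126.904 = 126.904
  N: 1 × 14.007 = 14.007
Sum: 5×12.011 + 4×1.008 + 1×126.904 + 1×14.007 = 204.998 → 205.00 g/mol.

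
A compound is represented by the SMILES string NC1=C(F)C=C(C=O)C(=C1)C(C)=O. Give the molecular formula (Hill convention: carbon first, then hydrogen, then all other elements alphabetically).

Walk through each heavy atom and fill implicit hydrogens from standard valence (C 4, N 3, O 2, S 2, halogen 1):
  atom 1: N, bond orders sum to 1 (valence 3) → 2 H
  atom 2: C, bond orders sum to 4 (valence 4) → 0 H
  atom 3: C, bond orders sum to 4 (valence 4) → 0 H
  atom 4: F (halogen, monovalent) → 0 H
  atom 5: C, bond orders sum to 3 (valence 4) → 1 H
  atom 6: C, bond orders sum to 4 (valence 4) → 0 H
  atom 7: C, bond orders sum to 3 (valence 4) → 1 H
  atom 8: O, bond orders sum to 2 (valence 2) → 0 H
  atom 9: C, bond orders sum to 4 (valence 4) → 0 H
  atom 10: C, bond orders sum to 3 (valence 4) → 1 H
  atom 11: C, bond orders sum to 4 (valence 4) → 0 H
  atom 12: C, bond orders sum to 1 (valence 4) → 3 H
  atom 13: O, bond orders sum to 2 (valence 2) → 0 H
Totals → C:9, H:8, F:1, N:1, O:2.

C9H8FNO2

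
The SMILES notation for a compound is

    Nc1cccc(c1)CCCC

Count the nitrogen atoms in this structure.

Scan the SMILES for N atoms (remember two-letter symbols like Cl and Br are single atoms).
Nitrogen count: 1.

1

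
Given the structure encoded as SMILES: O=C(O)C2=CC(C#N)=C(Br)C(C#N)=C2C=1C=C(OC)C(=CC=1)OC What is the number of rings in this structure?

In SMILES, each pair of matching ring-closure digits denotes one ring-closing bond; the number of such bonds equals the number of independent rings.
Ring-closure bonds here: 2.

2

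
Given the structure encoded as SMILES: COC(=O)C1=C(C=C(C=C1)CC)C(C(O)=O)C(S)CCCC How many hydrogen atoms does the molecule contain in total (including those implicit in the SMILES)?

Walk through each heavy atom and fill implicit hydrogens from standard valence (C 4, N 3, O 2, S 2, halogen 1):
  atom 1: C, bond orders sum to 1 (valence 4) → 3 H
  atom 2: O, bond orders sum to 2 (valence 2) → 0 H
  atom 3: C, bond orders sum to 4 (valence 4) → 0 H
  atom 4: O, bond orders sum to 2 (valence 2) → 0 H
  atom 5: C, bond orders sum to 4 (valence 4) → 0 H
  atom 6: C, bond orders sum to 4 (valence 4) → 0 H
  atom 7: C, bond orders sum to 3 (valence 4) → 1 H
  atom 8: C, bond orders sum to 4 (valence 4) → 0 H
  atom 9: C, bond orders sum to 3 (valence 4) → 1 H
  atom 10: C, bond orders sum to 3 (valence 4) → 1 H
  atom 11: C, bond orders sum to 2 (valence 4) → 2 H
  atom 12: C, bond orders sum to 1 (valence 4) → 3 H
  atom 13: C, bond orders sum to 3 (valence 4) → 1 H
  atom 14: C, bond orders sum to 4 (valence 4) → 0 H
  atom 15: O, bond orders sum to 1 (valence 2) → 1 H
  atom 16: O, bond orders sum to 2 (valence 2) → 0 H
  atom 17: C, bond orders sum to 3 (valence 4) → 1 H
  atom 18: S, bond orders sum to 1 (valence 2) → 1 H
  atom 19: C, bond orders sum to 2 (valence 4) → 2 H
  atom 20: C, bond orders sum to 2 (valence 4) → 2 H
  atom 21: C, bond orders sum to 2 (valence 4) → 2 H
  atom 22: C, bond orders sum to 1 (valence 4) → 3 H
Total hydrogens: 24.

24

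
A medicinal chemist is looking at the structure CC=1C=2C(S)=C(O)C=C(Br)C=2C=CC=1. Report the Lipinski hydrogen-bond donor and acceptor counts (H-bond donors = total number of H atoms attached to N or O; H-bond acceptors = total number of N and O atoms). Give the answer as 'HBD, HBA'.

Donors: find every N or O and count the H atoms it carries.
  atom 7 (O): bond orders sum to 1 → 1 H
Lipinski HBD = 1.
Acceptors: N atoms = 0, O atoms = 1 → HBA = 1.

1, 1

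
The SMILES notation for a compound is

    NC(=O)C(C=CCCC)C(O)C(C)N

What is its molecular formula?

C10H20N2O2

Walk through each heavy atom and fill implicit hydrogens from standard valence (C 4, N 3, O 2, S 2, halogen 1):
  atom 1: N, bond orders sum to 1 (valence 3) → 2 H
  atom 2: C, bond orders sum to 4 (valence 4) → 0 H
  atom 3: O, bond orders sum to 2 (valence 2) → 0 H
  atom 4: C, bond orders sum to 3 (valence 4) → 1 H
  atom 5: C, bond orders sum to 3 (valence 4) → 1 H
  atom 6: C, bond orders sum to 3 (valence 4) → 1 H
  atom 7: C, bond orders sum to 2 (valence 4) → 2 H
  atom 8: C, bond orders sum to 2 (valence 4) → 2 H
  atom 9: C, bond orders sum to 1 (valence 4) → 3 H
  atom 10: C, bond orders sum to 3 (valence 4) → 1 H
  atom 11: O, bond orders sum to 1 (valence 2) → 1 H
  atom 12: C, bond orders sum to 3 (valence 4) → 1 H
  atom 13: C, bond orders sum to 1 (valence 4) → 3 H
  atom 14: N, bond orders sum to 1 (valence 3) → 2 H
Totals → C:10, H:20, N:2, O:2.
In Hill order: C10H20N2O2.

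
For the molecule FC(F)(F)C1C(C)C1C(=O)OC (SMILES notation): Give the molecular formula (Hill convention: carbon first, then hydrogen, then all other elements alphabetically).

C7H9F3O2

Walk through each heavy atom and fill implicit hydrogens from standard valence (C 4, N 3, O 2, S 2, halogen 1):
  atom 1: F (halogen, monovalent) → 0 H
  atom 2: C, bond orders sum to 4 (valence 4) → 0 H
  atom 3: F (halogen, monovalent) → 0 H
  atom 4: F (halogen, monovalent) → 0 H
  atom 5: C, bond orders sum to 3 (valence 4) → 1 H
  atom 6: C, bond orders sum to 3 (valence 4) → 1 H
  atom 7: C, bond orders sum to 1 (valence 4) → 3 H
  atom 8: C, bond orders sum to 3 (valence 4) → 1 H
  atom 9: C, bond orders sum to 4 (valence 4) → 0 H
  atom 10: O, bond orders sum to 2 (valence 2) → 0 H
  atom 11: O, bond orders sum to 2 (valence 2) → 0 H
  atom 12: C, bond orders sum to 1 (valence 4) → 3 H
Totals → C:7, H:9, F:3, O:2.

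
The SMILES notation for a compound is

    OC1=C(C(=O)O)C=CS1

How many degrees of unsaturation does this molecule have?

Molecular formula: C5H4O3S.
DoU = (2C + 2 + N − H − X) / 2, where X is the halogen count and O/S are ignored.
    = (2·5 + 2 + 0 − 4 − 0) / 2 = 8 / 2 = 4.

4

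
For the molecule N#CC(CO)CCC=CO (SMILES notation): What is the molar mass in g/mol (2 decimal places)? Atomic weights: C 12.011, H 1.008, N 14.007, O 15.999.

First, the molecular formula is C7H11NO2 (counting implicit H from valence).
  C: 7 × 12.011 = 84.077
  H: 11 × 1.008 = 11.088
  N: 1 × 14.007 = 14.007
  O: 2 × 15.999 = 31.998
Sum: 7×12.011 + 11×1.008 + 1×14.007 + 2×15.999 = 141.170 → 141.17 g/mol.

141.17 g/mol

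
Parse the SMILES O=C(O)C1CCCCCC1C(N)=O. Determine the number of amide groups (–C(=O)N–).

The amide motif appears at heavy-atom position 11 in the SMILES.
Other groups present: 1 carboxylic acid.
Amide count: 1.

1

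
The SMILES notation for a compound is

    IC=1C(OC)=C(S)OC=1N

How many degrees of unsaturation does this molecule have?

3

Degree of unsaturation = (number of rings) + (number of π bonds).
Ring closures in the SMILES: 1.
π bonds: 2 double bonds (each 1 DoU) → 2 DoU from unsaturation.
Total DoU = 1 + 2 = 3.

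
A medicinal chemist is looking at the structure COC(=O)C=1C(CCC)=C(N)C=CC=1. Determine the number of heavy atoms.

Every atom symbol written in the SMILES (organic subset) is one heavy atom; implicit H are not written.
Heavy atoms by element → C:11, N:1, O:2.
Total: 14.

14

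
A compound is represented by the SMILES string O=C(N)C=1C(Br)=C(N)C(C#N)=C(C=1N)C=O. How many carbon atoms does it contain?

Count every carbon token in the SMILES (each C, including those in ring-closure positions and inside branches).
Carbon count: 9.

9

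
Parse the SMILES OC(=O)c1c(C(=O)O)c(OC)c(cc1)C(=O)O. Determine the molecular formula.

Walk through each heavy atom and fill implicit hydrogens from standard valence (C 4, N 3, O 2, S 2, halogen 1); for lowercase aromatic atoms, an aromatic c carries 1 H when it has two neighbours and 0 H with three, and aromatic n carries 0 H:
  atom 1: O, bond orders sum to 1 (valence 2) → 1 H
  atom 2: C, bond orders sum to 4 (valence 4) → 0 H
  atom 3: O, bond orders sum to 2 (valence 2) → 0 H
  atom 4: aromatic c, 3 neighbours → 0 H
  atom 5: aromatic c, 3 neighbours → 0 H
  atom 6: C, bond orders sum to 4 (valence 4) → 0 H
  atom 7: O, bond orders sum to 2 (valence 2) → 0 H
  atom 8: O, bond orders sum to 1 (valence 2) → 1 H
  atom 9: aromatic c, 3 neighbours → 0 H
  atom 10: O, bond orders sum to 2 (valence 2) → 0 H
  atom 11: C, bond orders sum to 1 (valence 4) → 3 H
  atom 12: aromatic c, 3 neighbours → 0 H
  atom 13: aromatic c, 2 neighbours → 1 H
  atom 14: aromatic c, 2 neighbours → 1 H
  atom 15: C, bond orders sum to 4 (valence 4) → 0 H
  atom 16: O, bond orders sum to 2 (valence 2) → 0 H
  atom 17: O, bond orders sum to 1 (valence 2) → 1 H
Totals → C:10, H:8, O:7.
In Hill order: C10H8O7.

C10H8O7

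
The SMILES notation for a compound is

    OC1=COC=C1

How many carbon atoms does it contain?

4

Count every carbon token in the SMILES (each C, including those in ring-closure positions and inside branches).
Carbon count: 4.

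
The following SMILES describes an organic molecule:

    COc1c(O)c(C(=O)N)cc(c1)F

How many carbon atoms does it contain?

Count every carbon token in the SMILES (each C, including those in ring-closure positions and inside branches).
Carbon count: 8.

8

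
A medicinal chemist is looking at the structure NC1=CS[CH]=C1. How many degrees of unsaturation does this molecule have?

Degree of unsaturation = (number of rings) + (number of π bonds).
Ring closures in the SMILES: 1.
π bonds: 2 double bonds (each 1 DoU) → 2 DoU from unsaturation.
Total DoU = 1 + 2 = 3.

3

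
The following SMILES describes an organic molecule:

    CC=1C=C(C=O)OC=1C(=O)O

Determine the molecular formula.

C7H6O4

Walk through each heavy atom and fill implicit hydrogens from standard valence (C 4, N 3, O 2, S 2, halogen 1):
  atom 1: C, bond orders sum to 1 (valence 4) → 3 H
  atom 2: C, bond orders sum to 4 (valence 4) → 0 H
  atom 3: C, bond orders sum to 3 (valence 4) → 1 H
  atom 4: C, bond orders sum to 4 (valence 4) → 0 H
  atom 5: C, bond orders sum to 3 (valence 4) → 1 H
  atom 6: O, bond orders sum to 2 (valence 2) → 0 H
  atom 7: O, bond orders sum to 2 (valence 2) → 0 H
  atom 8: C, bond orders sum to 4 (valence 4) → 0 H
  atom 9: C, bond orders sum to 4 (valence 4) → 0 H
  atom 10: O, bond orders sum to 2 (valence 2) → 0 H
  atom 11: O, bond orders sum to 1 (valence 2) → 1 H
Totals → C:7, H:6, O:4.
In Hill order: C7H6O4.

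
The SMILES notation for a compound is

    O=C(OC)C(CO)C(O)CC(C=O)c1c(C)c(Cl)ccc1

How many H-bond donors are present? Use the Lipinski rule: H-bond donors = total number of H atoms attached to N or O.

Donors: find every N or O and count the H atoms it carries.
  atom 1 (O): bond orders sum to 2 → 0 H
  atom 3 (O): bond orders sum to 2 → 0 H
  atom 7 (O): bond orders sum to 1 → 1 H
  atom 9 (O): bond orders sum to 1 → 1 H
  atom 13 (O): bond orders sum to 2 → 0 H
Lipinski HBD = 2.

2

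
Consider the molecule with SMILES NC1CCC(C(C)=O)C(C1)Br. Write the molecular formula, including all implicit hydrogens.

C8H14BrNO

Walk through each heavy atom and fill implicit hydrogens from standard valence (C 4, N 3, O 2, S 2, halogen 1):
  atom 1: N, bond orders sum to 1 (valence 3) → 2 H
  atom 2: C, bond orders sum to 3 (valence 4) → 1 H
  atom 3: C, bond orders sum to 2 (valence 4) → 2 H
  atom 4: C, bond orders sum to 2 (valence 4) → 2 H
  atom 5: C, bond orders sum to 3 (valence 4) → 1 H
  atom 6: C, bond orders sum to 4 (valence 4) → 0 H
  atom 7: C, bond orders sum to 1 (valence 4) → 3 H
  atom 8: O, bond orders sum to 2 (valence 2) → 0 H
  atom 9: C, bond orders sum to 3 (valence 4) → 1 H
  atom 10: C, bond orders sum to 2 (valence 4) → 2 H
  atom 11: Br (halogen, monovalent) → 0 H
Totals → C:8, H:14, Br:1, N:1, O:1.
In Hill order: C8H14BrNO.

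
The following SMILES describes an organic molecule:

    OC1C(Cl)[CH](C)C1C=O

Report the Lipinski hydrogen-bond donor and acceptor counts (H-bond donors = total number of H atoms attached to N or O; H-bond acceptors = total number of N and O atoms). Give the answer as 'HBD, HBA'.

1, 2

Donors: find every N or O and count the H atoms it carries.
  atom 1 (O): bond orders sum to 1 → 1 H
  atom 9 (O): bond orders sum to 2 → 0 H
Lipinski HBD = 1.
Acceptors: N atoms = 0, O atoms = 2 → HBA = 2.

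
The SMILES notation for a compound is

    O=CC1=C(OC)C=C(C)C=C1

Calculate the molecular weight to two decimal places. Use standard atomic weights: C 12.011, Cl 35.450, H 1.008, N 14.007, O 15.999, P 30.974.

First, the molecular formula is C9H10O2 (counting implicit H from valence).
  C: 9 × 12.011 = 108.099
  H: 10 × 1.008 = 10.080
  O: 2 × 15.999 = 31.998
Sum: 9×12.011 + 10×1.008 + 2×15.999 = 150.177 → 150.18 g/mol.

150.18 g/mol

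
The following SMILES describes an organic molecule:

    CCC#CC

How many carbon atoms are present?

5

Count every carbon token in the SMILES (each C, including those in ring-closure positions and inside branches).
Carbon count: 5.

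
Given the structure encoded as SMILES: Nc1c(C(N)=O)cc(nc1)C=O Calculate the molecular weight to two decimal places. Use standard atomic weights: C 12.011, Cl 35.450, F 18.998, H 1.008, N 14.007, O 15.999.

165.15 g/mol

First, the molecular formula is C7H7N3O2 (counting implicit H from valence).
  C: 7 × 12.011 = 84.077
  H: 7 × 1.008 = 7.056
  N: 3 × 14.007 = 42.021
  O: 2 × 15.999 = 31.998
Sum: 7×12.011 + 7×1.008 + 3×14.007 + 2×15.999 = 165.152 → 165.15 g/mol.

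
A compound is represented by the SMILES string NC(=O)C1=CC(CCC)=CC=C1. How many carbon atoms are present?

10

Count every carbon token in the SMILES (each C, including those in ring-closure positions and inside branches).
Carbon count: 10.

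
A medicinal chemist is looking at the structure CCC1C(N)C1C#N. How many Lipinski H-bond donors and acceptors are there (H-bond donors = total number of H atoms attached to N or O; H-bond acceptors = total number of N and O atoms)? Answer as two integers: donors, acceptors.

Donors: find every N or O and count the H atoms it carries.
  atom 5 (N): bond orders sum to 1 → 2 H
  atom 8 (N): bond orders sum to 3 → 0 H
Lipinski HBD = 2.
Acceptors: N atoms = 2, O atoms = 0 → HBA = 2.

2, 2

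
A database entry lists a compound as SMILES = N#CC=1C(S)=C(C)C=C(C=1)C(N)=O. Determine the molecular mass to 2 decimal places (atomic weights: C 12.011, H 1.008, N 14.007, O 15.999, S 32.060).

First, the molecular formula is C9H8N2OS (counting implicit H from valence).
  C: 9 × 12.011 = 108.099
  H: 8 × 1.008 = 8.064
  N: 2 × 14.007 = 28.014
  O: 1 × 15.999 = 15.999
  S: 1 × 32.060 = 32.060
Sum: 9×12.011 + 8×1.008 + 2×14.007 + 1×15.999 + 1×32.060 = 192.236 → 192.24 g/mol.

192.24 g/mol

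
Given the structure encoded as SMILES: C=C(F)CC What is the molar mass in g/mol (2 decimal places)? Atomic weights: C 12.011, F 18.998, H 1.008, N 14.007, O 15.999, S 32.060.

First, the molecular formula is C4H7F (counting implicit H from valence).
  C: 4 × 12.011 = 48.044
  F: 1 × 18.998 = 18.998
  H: 7 × 1.008 = 7.056
Sum: 4×12.011 + 1×18.998 + 7×1.008 = 74.098 → 74.10 g/mol.

74.10 g/mol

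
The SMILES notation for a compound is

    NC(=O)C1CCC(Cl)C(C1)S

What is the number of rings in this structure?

In SMILES, each pair of matching ring-closure digits denotes one ring-closing bond; the number of such bonds equals the number of independent rings.
Ring-closure bonds here: 1.

1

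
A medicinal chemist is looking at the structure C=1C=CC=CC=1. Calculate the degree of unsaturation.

4

Molecular formula: C6H6.
DoU = (2C + 2 + N − H − X) / 2, where X is the halogen count and O/S are ignored.
    = (2·6 + 2 + 0 − 6 − 0) / 2 = 8 / 2 = 4.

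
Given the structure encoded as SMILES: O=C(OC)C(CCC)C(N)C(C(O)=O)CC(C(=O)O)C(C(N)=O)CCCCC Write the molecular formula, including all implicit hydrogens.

C19H34N2O7

Walk through each heavy atom and fill implicit hydrogens from standard valence (C 4, N 3, O 2, S 2, halogen 1):
  atom 1: O, bond orders sum to 2 (valence 2) → 0 H
  atom 2: C, bond orders sum to 4 (valence 4) → 0 H
  atom 3: O, bond orders sum to 2 (valence 2) → 0 H
  atom 4: C, bond orders sum to 1 (valence 4) → 3 H
  atom 5: C, bond orders sum to 3 (valence 4) → 1 H
  atom 6: C, bond orders sum to 2 (valence 4) → 2 H
  atom 7: C, bond orders sum to 2 (valence 4) → 2 H
  atom 8: C, bond orders sum to 1 (valence 4) → 3 H
  atom 9: C, bond orders sum to 3 (valence 4) → 1 H
  atom 10: N, bond orders sum to 1 (valence 3) → 2 H
  atom 11: C, bond orders sum to 3 (valence 4) → 1 H
  atom 12: C, bond orders sum to 4 (valence 4) → 0 H
  atom 13: O, bond orders sum to 1 (valence 2) → 1 H
  atom 14: O, bond orders sum to 2 (valence 2) → 0 H
  atom 15: C, bond orders sum to 2 (valence 4) → 2 H
  atom 16: C, bond orders sum to 3 (valence 4) → 1 H
  atom 17: C, bond orders sum to 4 (valence 4) → 0 H
  atom 18: O, bond orders sum to 2 (valence 2) → 0 H
  atom 19: O, bond orders sum to 1 (valence 2) → 1 H
  atom 20: C, bond orders sum to 3 (valence 4) → 1 H
  atom 21: C, bond orders sum to 4 (valence 4) → 0 H
  atom 22: N, bond orders sum to 1 (valence 3) → 2 H
  atom 23: O, bond orders sum to 2 (valence 2) → 0 H
  atom 24: C, bond orders sum to 2 (valence 4) → 2 H
  atom 25: C, bond orders sum to 2 (valence 4) → 2 H
  atom 26: C, bond orders sum to 2 (valence 4) → 2 H
  atom 27: C, bond orders sum to 2 (valence 4) → 2 H
  atom 28: C, bond orders sum to 1 (valence 4) → 3 H
Totals → C:19, H:34, N:2, O:7.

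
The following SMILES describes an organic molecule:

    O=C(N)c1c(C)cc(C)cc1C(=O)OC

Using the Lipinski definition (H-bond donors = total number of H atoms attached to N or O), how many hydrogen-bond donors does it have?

Donors: find every N or O and count the H atoms it carries.
  atom 1 (O): bond orders sum to 2 → 0 H
  atom 3 (N): bond orders sum to 1 → 2 H
  atom 13 (O): bond orders sum to 2 → 0 H
  atom 14 (O): bond orders sum to 2 → 0 H
Lipinski HBD = 2.

2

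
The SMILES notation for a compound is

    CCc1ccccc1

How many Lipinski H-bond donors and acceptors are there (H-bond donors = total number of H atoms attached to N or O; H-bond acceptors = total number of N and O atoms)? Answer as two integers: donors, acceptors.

Donors: find every N or O and count the H atoms it carries.
  (no N or O atoms present)
Lipinski HBD = 0.
Acceptors: N atoms = 0, O atoms = 0 → HBA = 0.

0, 0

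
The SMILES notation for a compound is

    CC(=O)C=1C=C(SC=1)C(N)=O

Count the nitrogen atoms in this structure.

Scan the SMILES for N atoms (remember two-letter symbols like Cl and Br are single atoms).
Nitrogen count: 1.

1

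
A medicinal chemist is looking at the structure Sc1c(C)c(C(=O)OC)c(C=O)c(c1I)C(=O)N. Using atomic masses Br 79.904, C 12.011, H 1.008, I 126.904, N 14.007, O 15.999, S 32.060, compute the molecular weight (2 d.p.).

First, the molecular formula is C11H10INO4S (counting implicit H from valence).
  C: 11 × 12.011 = 132.121
  H: 10 × 1.008 = 10.080
  I: 1 × 126.904 = 126.904
  N: 1 × 14.007 = 14.007
  O: 4 × 15.999 = 63.996
  S: 1 × 32.060 = 32.060
Sum: 11×12.011 + 10×1.008 + 1×126.904 + 1×14.007 + 4×15.999 + 1×32.060 = 379.168 → 379.17 g/mol.

379.17 g/mol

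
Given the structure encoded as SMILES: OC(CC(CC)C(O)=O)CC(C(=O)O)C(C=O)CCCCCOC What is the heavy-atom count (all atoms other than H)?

24

Every atom symbol written in the SMILES (organic subset) is one heavy atom; implicit H are not written.
Heavy atoms by element → C:17, O:7.
Total: 24.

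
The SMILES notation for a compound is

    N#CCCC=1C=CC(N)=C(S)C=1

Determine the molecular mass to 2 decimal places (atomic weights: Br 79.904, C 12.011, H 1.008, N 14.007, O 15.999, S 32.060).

178.25 g/mol

First, the molecular formula is C9H10N2S (counting implicit H from valence).
  C: 9 × 12.011 = 108.099
  H: 10 × 1.008 = 10.080
  N: 2 × 14.007 = 28.014
  S: 1 × 32.060 = 32.060
Sum: 9×12.011 + 10×1.008 + 2×14.007 + 1×32.060 = 178.253 → 178.25 g/mol.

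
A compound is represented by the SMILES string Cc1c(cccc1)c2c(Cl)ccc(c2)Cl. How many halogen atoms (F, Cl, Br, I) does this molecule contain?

Halogen atoms appear at heavy-atom positions 10, 15 (2×Cl).
Halogen count: 2.

2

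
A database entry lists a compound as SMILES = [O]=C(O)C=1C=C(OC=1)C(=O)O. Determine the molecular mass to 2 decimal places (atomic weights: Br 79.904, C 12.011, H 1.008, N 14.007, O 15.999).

156.09 g/mol

First, the molecular formula is C6H4O5 (counting implicit H from valence).
  C: 6 × 12.011 = 72.066
  H: 4 × 1.008 = 4.032
  O: 5 × 15.999 = 79.995
Sum: 6×12.011 + 4×1.008 + 5×15.999 = 156.093 → 156.09 g/mol.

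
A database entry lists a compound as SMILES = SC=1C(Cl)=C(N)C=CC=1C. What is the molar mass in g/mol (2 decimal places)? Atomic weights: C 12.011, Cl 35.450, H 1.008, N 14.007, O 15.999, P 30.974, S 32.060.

173.66 g/mol

First, the molecular formula is C7H8ClNS (counting implicit H from valence).
  C: 7 × 12.011 = 84.077
  Cl: 1 × 35.450 = 35.450
  H: 8 × 1.008 = 8.064
  N: 1 × 14.007 = 14.007
  S: 1 × 32.060 = 32.060
Sum: 7×12.011 + 1×35.450 + 8×1.008 + 1×14.007 + 1×32.060 = 173.658 → 173.66 g/mol.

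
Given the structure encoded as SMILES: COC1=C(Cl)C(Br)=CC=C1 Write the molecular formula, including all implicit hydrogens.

C7H6BrClO

Walk through each heavy atom and fill implicit hydrogens from standard valence (C 4, N 3, O 2, S 2, halogen 1):
  atom 1: C, bond orders sum to 1 (valence 4) → 3 H
  atom 2: O, bond orders sum to 2 (valence 2) → 0 H
  atom 3: C, bond orders sum to 4 (valence 4) → 0 H
  atom 4: C, bond orders sum to 4 (valence 4) → 0 H
  atom 5: Cl (halogen, monovalent) → 0 H
  atom 6: C, bond orders sum to 4 (valence 4) → 0 H
  atom 7: Br (halogen, monovalent) → 0 H
  atom 8: C, bond orders sum to 3 (valence 4) → 1 H
  atom 9: C, bond orders sum to 3 (valence 4) → 1 H
  atom 10: C, bond orders sum to 3 (valence 4) → 1 H
Totals → C:7, H:6, Br:1, Cl:1, O:1.
In Hill order: C7H6BrClO.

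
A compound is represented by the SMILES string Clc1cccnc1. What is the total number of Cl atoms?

Scan the SMILES for Cl atoms (remember two-letter symbols like Cl and Br are single atoms).
Chlorine count: 1.

1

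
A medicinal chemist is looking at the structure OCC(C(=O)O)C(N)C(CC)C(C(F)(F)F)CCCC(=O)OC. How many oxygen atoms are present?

Scan the SMILES for O atoms (remember two-letter symbols like Cl and Br are single atoms).
Oxygen count: 5.

5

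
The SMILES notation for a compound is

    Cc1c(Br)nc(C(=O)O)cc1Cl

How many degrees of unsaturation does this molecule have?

5

Molecular formula: C7H5BrClNO2.
DoU = (2C + 2 + N − H − X) / 2, where X is the halogen count and O/S are ignored.
    = (2·7 + 2 + 1 − 5 − 2) / 2 = 10 / 2 = 5.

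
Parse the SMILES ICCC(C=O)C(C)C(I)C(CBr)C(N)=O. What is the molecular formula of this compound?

Walk through each heavy atom and fill implicit hydrogens from standard valence (C 4, N 3, O 2, S 2, halogen 1):
  atom 1: I (halogen, monovalent) → 0 H
  atom 2: C, bond orders sum to 2 (valence 4) → 2 H
  atom 3: C, bond orders sum to 2 (valence 4) → 2 H
  atom 4: C, bond orders sum to 3 (valence 4) → 1 H
  atom 5: C, bond orders sum to 3 (valence 4) → 1 H
  atom 6: O, bond orders sum to 2 (valence 2) → 0 H
  atom 7: C, bond orders sum to 3 (valence 4) → 1 H
  atom 8: C, bond orders sum to 1 (valence 4) → 3 H
  atom 9: C, bond orders sum to 3 (valence 4) → 1 H
  atom 10: I (halogen, monovalent) → 0 H
  atom 11: C, bond orders sum to 3 (valence 4) → 1 H
  atom 12: C, bond orders sum to 2 (valence 4) → 2 H
  atom 13: Br (halogen, monovalent) → 0 H
  atom 14: C, bond orders sum to 4 (valence 4) → 0 H
  atom 15: N, bond orders sum to 1 (valence 3) → 2 H
  atom 16: O, bond orders sum to 2 (valence 2) → 0 H
Totals → C:10, H:16, Br:1, I:2, N:1, O:2.
In Hill order: C10H16BrI2NO2.

C10H16BrI2NO2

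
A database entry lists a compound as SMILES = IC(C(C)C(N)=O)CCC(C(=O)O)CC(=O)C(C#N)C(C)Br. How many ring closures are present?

0

In SMILES, each pair of matching ring-closure digits denotes one ring-closing bond; the number of such bonds equals the number of independent rings.
Ring-closure bonds here: 0.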